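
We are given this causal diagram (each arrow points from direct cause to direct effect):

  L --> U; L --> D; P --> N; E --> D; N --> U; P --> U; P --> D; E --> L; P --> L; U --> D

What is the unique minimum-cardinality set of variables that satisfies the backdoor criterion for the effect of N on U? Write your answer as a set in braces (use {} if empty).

{P}

Variables eligible for adjustment (non-descendants of N, excluding N and U): {E, L, P}.
Backdoor paths from N to U:
  P1: N <- P -> L <- E -> D <- U
  P2: N <- P -> L -> U
  P3: N <- P -> L -> D <- U
  P4: N <- P -> U
  P5: N <- P -> D <- E -> L -> U
  P6: N <- P -> D <- L -> U
  P7: N <- P -> D <- U
The empty set is not sufficient: P2 (N <- P -> L -> U) has no collider blocking it and no conditioned non-collider, so it is open.
Try {P}:
  P1: blocked at fork node P ∈ conditioning set.
  P2: blocked at fork node P ∈ conditioning set.
  P3: blocked at fork node P ∈ conditioning set.
  P4: blocked at fork node P ∈ conditioning set.
  P5: blocked at fork node P ∈ conditioning set.
  P6: blocked at fork node P ∈ conditioning set.
  P7: blocked at fork node P ∈ conditioning set.
{P} contains no descendant of N and blocks every backdoor path.
No other singleton works — e.g. {E} leaves P2 open — so {P} is the unique smallest valid adjustment set.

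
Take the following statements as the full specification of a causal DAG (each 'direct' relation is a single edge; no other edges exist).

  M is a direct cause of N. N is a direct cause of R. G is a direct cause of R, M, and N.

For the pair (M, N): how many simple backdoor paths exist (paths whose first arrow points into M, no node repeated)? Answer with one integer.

2

A backdoor path from M to N is any simple undirected path whose first edge points into M (i.e. leaves M via a parent).
Parents of M: {G}.
Enumerating:
  P1: M <- G -> N
  P2: M <- G -> R <- N
That exhausts the simple backdoor paths. Count: 2.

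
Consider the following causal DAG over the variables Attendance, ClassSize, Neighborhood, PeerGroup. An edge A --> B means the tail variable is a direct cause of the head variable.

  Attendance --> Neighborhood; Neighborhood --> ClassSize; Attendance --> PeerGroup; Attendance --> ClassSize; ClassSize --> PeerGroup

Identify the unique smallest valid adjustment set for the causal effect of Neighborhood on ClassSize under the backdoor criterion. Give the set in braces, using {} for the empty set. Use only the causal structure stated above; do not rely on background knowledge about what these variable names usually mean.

Variables eligible for adjustment (non-descendants of Neighborhood, excluding Neighborhood and ClassSize): {Attendance}.
Backdoor paths from Neighborhood to ClassSize:
  P1: Neighborhood <- Attendance -> ClassSize
  P2: Neighborhood <- Attendance -> PeerGroup <- ClassSize
The empty set is not sufficient: P1 (Neighborhood <- Attendance -> ClassSize) has no collider blocking it and no conditioned non-collider, so it is open.
Try {Attendance}:
  P1: blocked at fork node Attendance ∈ conditioning set.
  P2: blocked at fork node Attendance ∈ conditioning set.
{Attendance} contains no descendant of Neighborhood and blocks every backdoor path.
{Attendance} is the unique smallest valid adjustment set.

{Attendance}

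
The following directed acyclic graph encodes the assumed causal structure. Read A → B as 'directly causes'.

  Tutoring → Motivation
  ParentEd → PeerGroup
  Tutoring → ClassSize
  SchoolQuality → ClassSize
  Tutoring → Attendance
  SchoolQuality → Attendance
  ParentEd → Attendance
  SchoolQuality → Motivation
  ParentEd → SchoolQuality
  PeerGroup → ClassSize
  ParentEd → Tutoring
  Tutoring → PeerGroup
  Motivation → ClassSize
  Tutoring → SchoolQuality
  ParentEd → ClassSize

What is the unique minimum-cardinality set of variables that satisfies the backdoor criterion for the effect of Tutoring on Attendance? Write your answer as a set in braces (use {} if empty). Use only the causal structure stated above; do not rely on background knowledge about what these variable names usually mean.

{ParentEd}

Variables eligible for adjustment (non-descendants of Tutoring, excluding Tutoring and Attendance): {ParentEd}.
Backdoor paths from Tutoring to Attendance:
  P1: Tutoring <- ParentEd -> PeerGroup -> ClassSize <- SchoolQuality -> Attendance
  P2: Tutoring <- ParentEd -> PeerGroup -> ClassSize <- Motivation <- SchoolQuality -> Attendance
  P3: Tutoring <- ParentEd -> SchoolQuality -> Attendance
  P4: Tutoring <- ParentEd -> ClassSize <- SchoolQuality -> Attendance
  P5: Tutoring <- ParentEd -> ClassSize <- Motivation <- SchoolQuality -> Attendance
  P6: Tutoring <- ParentEd -> Attendance
The empty set is not sufficient: P3 (Tutoring <- ParentEd -> SchoolQuality -> Attendance) has no collider blocking it and no conditioned non-collider, so it is open.
Try {ParentEd}:
  P1: blocked at fork node ParentEd ∈ conditioning set.
  P2: blocked at fork node ParentEd ∈ conditioning set.
  P3: blocked at fork node ParentEd ∈ conditioning set.
  P4: blocked at fork node ParentEd ∈ conditioning set.
  P5: blocked at fork node ParentEd ∈ conditioning set.
  P6: blocked at fork node ParentEd ∈ conditioning set.
{ParentEd} contains no descendant of Tutoring and blocks every backdoor path.
{ParentEd} is the unique smallest valid adjustment set.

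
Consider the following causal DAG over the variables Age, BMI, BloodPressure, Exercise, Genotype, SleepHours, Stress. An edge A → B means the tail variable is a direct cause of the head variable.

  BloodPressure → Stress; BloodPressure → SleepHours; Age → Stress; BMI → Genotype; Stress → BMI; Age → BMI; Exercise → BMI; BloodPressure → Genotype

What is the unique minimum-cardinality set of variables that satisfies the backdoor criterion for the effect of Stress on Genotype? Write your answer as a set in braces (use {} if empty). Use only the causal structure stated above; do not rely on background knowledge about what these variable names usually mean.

{Age, BloodPressure}

Variables eligible for adjustment (non-descendants of Stress, excluding Stress and Genotype): {Age, BloodPressure, Exercise, SleepHours}.
Backdoor paths from Stress to Genotype:
  P1: Stress <- BloodPressure -> Genotype
  P2: Stress <- Age -> BMI -> Genotype
The empty set is not sufficient: P1 (Stress <- BloodPressure -> Genotype) has no collider blocking it and no conditioned non-collider, so it is open.
Try {Age, BloodPressure}:
  P1: blocked at fork node BloodPressure ∈ conditioning set.
  P2: blocked at fork node Age ∈ conditioning set.
{Age, BloodPressure} contains no descendant of Stress and blocks every backdoor path.
Every element of {Age, BloodPressure} is needed (dropping Age leaves P2 open; dropping BloodPressure leaves P1 open), so no proper subset is valid.
Among all size-2 subsets of the eligible variables, only {Age, BloodPressure} blocks every backdoor path, so it is the unique smallest valid adjustment set.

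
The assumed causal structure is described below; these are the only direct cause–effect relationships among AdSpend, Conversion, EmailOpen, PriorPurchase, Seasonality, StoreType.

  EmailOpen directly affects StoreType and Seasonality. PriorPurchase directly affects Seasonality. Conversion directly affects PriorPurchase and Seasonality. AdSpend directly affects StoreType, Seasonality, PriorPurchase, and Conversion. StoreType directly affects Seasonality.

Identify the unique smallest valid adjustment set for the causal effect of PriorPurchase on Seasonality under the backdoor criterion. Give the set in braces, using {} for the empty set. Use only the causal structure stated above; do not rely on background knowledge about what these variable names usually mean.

Variables eligible for adjustment (non-descendants of PriorPurchase, excluding PriorPurchase and Seasonality): {AdSpend, Conversion, EmailOpen, StoreType}.
Backdoor paths from PriorPurchase to Seasonality:
  P1: PriorPurchase <- AdSpend -> StoreType <- EmailOpen -> Seasonality
  P2: PriorPurchase <- AdSpend -> StoreType -> Seasonality
  P3: PriorPurchase <- AdSpend -> Conversion -> Seasonality
  P4: PriorPurchase <- AdSpend -> Seasonality
  P5: PriorPurchase <- Conversion <- AdSpend -> StoreType <- EmailOpen -> Seasonality
  P6: PriorPurchase <- Conversion <- AdSpend -> StoreType -> Seasonality
  P7: PriorPurchase <- Conversion <- AdSpend -> Seasonality
  P8: PriorPurchase <- Conversion -> Seasonality
The empty set is not sufficient: P2 (PriorPurchase <- AdSpend -> StoreType -> Seasonality) has no collider blocking it and no conditioned non-collider, so it is open.
Try {AdSpend, Conversion}:
  P1: blocked at fork node AdSpend ∈ conditioning set.
  P2: blocked at fork node AdSpend ∈ conditioning set.
  P3: blocked at fork node AdSpend ∈ conditioning set.
  P4: blocked at fork node AdSpend ∈ conditioning set.
  P5: blocked at chain node Conversion ∈ conditioning set.
  P6: blocked at chain node Conversion ∈ conditioning set.
  P7: blocked at chain node Conversion ∈ conditioning set.
  P8: blocked at fork node Conversion ∈ conditioning set.
{AdSpend, Conversion} contains no descendant of PriorPurchase and blocks every backdoor path.
Every element of {AdSpend, Conversion} is needed (dropping AdSpend leaves P2 open; dropping Conversion leaves P8 open), so no proper subset is valid.
Among all size-2 subsets of the eligible variables, only {AdSpend, Conversion} blocks every backdoor path, so it is the unique smallest valid adjustment set.

{AdSpend, Conversion}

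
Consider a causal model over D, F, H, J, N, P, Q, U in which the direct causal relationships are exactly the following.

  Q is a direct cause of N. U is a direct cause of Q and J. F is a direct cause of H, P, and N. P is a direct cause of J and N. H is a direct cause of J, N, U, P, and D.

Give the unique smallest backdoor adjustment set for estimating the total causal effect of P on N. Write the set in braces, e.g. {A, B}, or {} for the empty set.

Variables eligible for adjustment (non-descendants of P, excluding P and N): {D, F, H, Q, U}.
Backdoor paths from P to N:
  P1: P <- F -> H -> U -> Q -> N
  P2: P <- F -> H -> J <- U -> Q -> N
  P3: P <- F -> H -> N
  P4: P <- F -> N
  P5: P <- H <- F -> N
  P6: P <- H -> U -> Q -> N
  P7: P <- H -> J <- U -> Q -> N
  P8: P <- H -> N
The empty set is not sufficient: P1 (P <- F -> H -> U -> Q -> N) has no collider blocking it and no conditioned non-collider, so it is open.
Try {F, H}:
  P1: blocked at fork node F ∈ conditioning set.
  P2: blocked at fork node F ∈ conditioning set.
  P3: blocked at fork node F ∈ conditioning set.
  P4: blocked at fork node F ∈ conditioning set.
  P5: blocked at chain node H ∈ conditioning set.
  P6: blocked at fork node H ∈ conditioning set.
  P7: blocked at fork node H ∈ conditioning set.
  P8: blocked at fork node H ∈ conditioning set.
{F, H} contains no descendant of P and blocks every backdoor path.
Every element of {F, H} is needed (dropping F leaves P4 open; dropping H leaves P6 open), so no proper subset is valid.
Among all size-2 subsets of the eligible variables, only {F, H} blocks every backdoor path, so it is the unique smallest valid adjustment set.

{F, H}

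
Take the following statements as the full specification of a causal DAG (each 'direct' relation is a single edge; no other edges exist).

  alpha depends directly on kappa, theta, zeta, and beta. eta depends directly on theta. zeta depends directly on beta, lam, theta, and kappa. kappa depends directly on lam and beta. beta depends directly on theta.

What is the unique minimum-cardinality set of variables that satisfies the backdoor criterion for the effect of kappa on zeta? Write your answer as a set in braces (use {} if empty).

{beta, lam}

Variables eligible for adjustment (non-descendants of kappa, excluding kappa and zeta): {beta, eta, lam, theta}.
Backdoor paths from kappa to zeta:
  P1: kappa <- lam -> zeta
  P2: kappa <- beta <- theta -> zeta
  P3: kappa <- beta <- theta -> alpha <- zeta
  P4: kappa <- beta -> zeta
  P5: kappa <- beta -> alpha <- theta -> zeta
  P6: kappa <- beta -> alpha <- zeta
The empty set is not sufficient: P1 (kappa <- lam -> zeta) has no collider blocking it and no conditioned non-collider, so it is open.
Try {beta, lam}:
  P1: blocked at fork node lam ∈ conditioning set.
  P2: blocked at chain node beta ∈ conditioning set.
  P3: blocked at chain node beta ∈ conditioning set.
  P4: blocked at fork node beta ∈ conditioning set.
  P5: blocked at fork node beta ∈ conditioning set.
  P6: blocked at fork node beta ∈ conditioning set.
{beta, lam} contains no descendant of kappa and blocks every backdoor path.
Every element of {beta, lam} is needed (dropping beta leaves P2 open; dropping lam leaves P1 open), so no proper subset is valid.
Among all size-2 subsets of the eligible variables, only {beta, lam} blocks every backdoor path, so it is the unique smallest valid adjustment set.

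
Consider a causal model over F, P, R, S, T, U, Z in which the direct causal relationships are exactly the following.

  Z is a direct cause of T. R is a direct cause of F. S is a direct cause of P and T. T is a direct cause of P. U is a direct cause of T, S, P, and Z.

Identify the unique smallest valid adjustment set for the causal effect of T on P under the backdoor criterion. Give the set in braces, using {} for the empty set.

Variables eligible for adjustment (non-descendants of T, excluding T and P): {F, R, S, U, Z}.
Backdoor paths from T to P:
  P1: T <- U -> S -> P
  P2: T <- U -> P
  P3: T <- Z <- U -> S -> P
  P4: T <- Z <- U -> P
  P5: T <- S <- U -> P
  P6: T <- S -> P
The empty set is not sufficient: P1 (T <- U -> S -> P) has no collider blocking it and no conditioned non-collider, so it is open.
Try {S, U}:
  P1: blocked at fork node U ∈ conditioning set.
  P2: blocked at fork node U ∈ conditioning set.
  P3: blocked at fork node U ∈ conditioning set.
  P4: blocked at fork node U ∈ conditioning set.
  P5: blocked at chain node S ∈ conditioning set.
  P6: blocked at fork node S ∈ conditioning set.
{S, U} contains no descendant of T and blocks every backdoor path.
Every element of {S, U} is needed (dropping S leaves P6 open; dropping U leaves P2 open), so no proper subset is valid.
Among all size-2 subsets of the eligible variables, only {S, U} blocks every backdoor path, so it is the unique smallest valid adjustment set.

{S, U}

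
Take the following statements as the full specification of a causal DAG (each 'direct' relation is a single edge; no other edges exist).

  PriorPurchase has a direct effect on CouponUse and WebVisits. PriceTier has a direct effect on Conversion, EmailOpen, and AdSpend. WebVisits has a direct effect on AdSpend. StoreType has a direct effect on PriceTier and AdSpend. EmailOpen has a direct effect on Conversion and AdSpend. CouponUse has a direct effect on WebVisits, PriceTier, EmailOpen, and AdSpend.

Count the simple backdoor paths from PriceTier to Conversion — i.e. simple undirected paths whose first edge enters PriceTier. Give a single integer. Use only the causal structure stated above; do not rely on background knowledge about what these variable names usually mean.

8

A backdoor path from PriceTier to Conversion is any simple undirected path whose first edge points into PriceTier (i.e. leaves PriceTier via a parent).
Parents of PriceTier: {CouponUse, StoreType}.
Enumerating:
  P1: PriceTier <- StoreType -> AdSpend <- CouponUse -> EmailOpen -> Conversion
  P2: PriceTier <- StoreType -> AdSpend <- WebVisits <- PriorPurchase -> CouponUse -> EmailOpen -> Conversion
  P3: PriceTier <- StoreType -> AdSpend <- WebVisits <- CouponUse -> EmailOpen -> Conversion
  P4: PriceTier <- StoreType -> AdSpend <- EmailOpen -> Conversion
  P5: PriceTier <- CouponUse <- PriorPurchase -> WebVisits -> AdSpend <- EmailOpen -> Conversion
  P6: PriceTier <- CouponUse -> WebVisits -> AdSpend <- EmailOpen -> Conversion
  P7: PriceTier <- CouponUse -> EmailOpen -> Conversion
  P8: PriceTier <- CouponUse -> AdSpend <- EmailOpen -> Conversion
That exhausts the simple backdoor paths. Count: 8.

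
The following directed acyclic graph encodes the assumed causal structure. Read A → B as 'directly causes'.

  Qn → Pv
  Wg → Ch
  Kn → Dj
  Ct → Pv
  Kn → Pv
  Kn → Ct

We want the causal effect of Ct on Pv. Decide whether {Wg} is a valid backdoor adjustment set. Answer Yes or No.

No

Backdoor paths from Ct to Pv (paths whose first edge points into Ct):
  P1: Ct <- Kn -> Pv
Condition 1 (no descendant of Ct in the set): holds — descendants of Ct are {Pv}; none are in {Wg}.
Condition 2 (every backdoor path blocked by {Wg}):
  P1: open — no interior node is in the conditioning set.
{Wg} does not satisfy the backdoor criterion.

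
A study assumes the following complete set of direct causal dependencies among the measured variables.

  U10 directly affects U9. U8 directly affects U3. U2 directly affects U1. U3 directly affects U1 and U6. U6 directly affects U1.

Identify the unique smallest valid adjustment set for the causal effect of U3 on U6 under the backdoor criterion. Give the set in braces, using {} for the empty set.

{}

Variables eligible for adjustment (non-descendants of U3, excluding U3 and U6): {U10, U2, U8, U9}.
Backdoor paths from U3 to U6:
  (none)
With no backdoor paths the empty set already satisfies the criterion, and it is trivially minimal.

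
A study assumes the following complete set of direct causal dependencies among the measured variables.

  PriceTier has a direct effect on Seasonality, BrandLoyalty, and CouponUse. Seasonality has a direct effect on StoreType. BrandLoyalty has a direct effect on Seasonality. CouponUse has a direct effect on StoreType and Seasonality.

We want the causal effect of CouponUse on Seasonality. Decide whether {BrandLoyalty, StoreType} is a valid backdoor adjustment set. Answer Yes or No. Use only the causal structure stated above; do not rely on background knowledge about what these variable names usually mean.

Backdoor paths from CouponUse to Seasonality (paths whose first edge points into CouponUse):
  P1: CouponUse <- PriceTier -> BrandLoyalty -> Seasonality
  P2: CouponUse <- PriceTier -> Seasonality
Condition 1 (no descendant of CouponUse in the set): FAILS — StoreType is a descendant of CouponUse.
Condition 2 (every backdoor path blocked by {BrandLoyalty, StoreType}):
  P1: blocked at chain node BrandLoyalty ∈ conditioning set.
  P2: open — no interior node is in the conditioning set.
{BrandLoyalty, StoreType} does not satisfy the backdoor criterion.

No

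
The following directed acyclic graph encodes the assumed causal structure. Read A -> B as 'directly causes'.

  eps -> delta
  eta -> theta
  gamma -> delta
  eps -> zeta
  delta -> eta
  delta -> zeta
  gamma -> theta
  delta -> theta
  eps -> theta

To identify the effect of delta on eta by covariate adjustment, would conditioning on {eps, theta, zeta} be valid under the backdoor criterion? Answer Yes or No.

Backdoor paths from delta to eta (paths whose first edge points into delta):
  P1: delta <- gamma -> theta <- eta
  P2: delta <- eps -> theta <- eta
Condition 1 (no descendant of delta in the set): FAILS — theta and zeta are descendants of delta.
Condition 2 (every backdoor path blocked by {eps, theta, zeta}):
  P1: open — collider(s) theta are conditioned on (or have a conditioned descendant) and no non-collider on the path is in the set.
  P2: blocked at fork node eps ∈ conditioning set.
{eps, theta, zeta} does not satisfy the backdoor criterion.

No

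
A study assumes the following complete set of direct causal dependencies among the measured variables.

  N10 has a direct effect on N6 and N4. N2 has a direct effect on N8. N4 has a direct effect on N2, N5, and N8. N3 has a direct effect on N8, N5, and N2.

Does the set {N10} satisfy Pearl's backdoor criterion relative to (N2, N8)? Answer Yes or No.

Backdoor paths from N2 to N8 (paths whose first edge points into N2):
  P1: N2 <- N3 -> N5 <- N4 -> N8
  P2: N2 <- N3 -> N8
  P3: N2 <- N4 -> N5 <- N3 -> N8
  P4: N2 <- N4 -> N8
Condition 1 (no descendant of N2 in the set): holds — descendants of N2 are {N8}; none are in {N10}.
Condition 2 (every backdoor path blocked by {N10}):
  P1: blocked at collider N5 (neither it nor any descendant is in the conditioning set).
  P2: open — no interior node is in the conditioning set.
  P3: blocked at collider N5 (neither it nor any descendant is in the conditioning set).
  P4: open — no interior node is in the conditioning set.
{N10} does not satisfy the backdoor criterion.

No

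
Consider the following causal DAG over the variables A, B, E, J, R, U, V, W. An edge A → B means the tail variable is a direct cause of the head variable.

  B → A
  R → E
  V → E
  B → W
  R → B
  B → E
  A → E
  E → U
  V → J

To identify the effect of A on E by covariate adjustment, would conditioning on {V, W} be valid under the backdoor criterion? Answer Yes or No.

No

Backdoor paths from A to E (paths whose first edge points into A):
  P1: A <- B <- R -> E
  P2: A <- B -> E
Condition 1 (no descendant of A in the set): holds — descendants of A are {E, U}; none are in {V, W}.
Condition 2 (every backdoor path blocked by {V, W}):
  P1: open — no interior node is in the conditioning set.
  P2: open — no interior node is in the conditioning set.
{V, W} does not satisfy the backdoor criterion.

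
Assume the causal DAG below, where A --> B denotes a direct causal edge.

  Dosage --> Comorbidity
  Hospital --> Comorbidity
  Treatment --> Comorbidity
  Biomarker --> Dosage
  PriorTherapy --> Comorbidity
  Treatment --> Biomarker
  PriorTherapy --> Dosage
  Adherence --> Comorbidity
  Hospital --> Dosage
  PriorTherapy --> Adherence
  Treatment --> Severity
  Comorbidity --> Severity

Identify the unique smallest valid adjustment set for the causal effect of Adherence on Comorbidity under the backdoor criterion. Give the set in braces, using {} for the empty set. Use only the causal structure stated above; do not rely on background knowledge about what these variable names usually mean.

{PriorTherapy}

Variables eligible for adjustment (non-descendants of Adherence, excluding Adherence and Comorbidity): {Biomarker, Dosage, Hospital, PriorTherapy, Treatment}.
Backdoor paths from Adherence to Comorbidity:
  P1: Adherence <- PriorTherapy -> Dosage <- Biomarker <- Treatment -> Comorbidity
  P2: Adherence <- PriorTherapy -> Dosage <- Biomarker <- Treatment -> Severity <- Comorbidity
  P3: Adherence <- PriorTherapy -> Dosage <- Hospital -> Comorbidity
  P4: Adherence <- PriorTherapy -> Dosage -> Comorbidity
  P5: Adherence <- PriorTherapy -> Comorbidity
The empty set is not sufficient: P4 (Adherence <- PriorTherapy -> Dosage -> Comorbidity) has no collider blocking it and no conditioned non-collider, so it is open.
Try {PriorTherapy}:
  P1: blocked at fork node PriorTherapy ∈ conditioning set.
  P2: blocked at fork node PriorTherapy ∈ conditioning set.
  P3: blocked at fork node PriorTherapy ∈ conditioning set.
  P4: blocked at fork node PriorTherapy ∈ conditioning set.
  P5: blocked at fork node PriorTherapy ∈ conditioning set.
{PriorTherapy} contains no descendant of Adherence and blocks every backdoor path.
No other singleton works — e.g. {Treatment} leaves P4 open — so {PriorTherapy} is the unique smallest valid adjustment set.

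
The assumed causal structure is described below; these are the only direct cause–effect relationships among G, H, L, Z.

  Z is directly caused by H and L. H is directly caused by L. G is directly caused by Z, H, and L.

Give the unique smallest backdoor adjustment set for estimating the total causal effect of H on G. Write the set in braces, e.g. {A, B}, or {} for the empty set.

{L}

Variables eligible for adjustment (non-descendants of H, excluding H and G): {L}.
Backdoor paths from H to G:
  P1: H <- L -> Z -> G
  P2: H <- L -> G
The empty set is not sufficient: P1 (H <- L -> Z -> G) has no collider blocking it and no conditioned non-collider, so it is open.
Try {L}:
  P1: blocked at fork node L ∈ conditioning set.
  P2: blocked at fork node L ∈ conditioning set.
{L} contains no descendant of H and blocks every backdoor path.
{L} is the unique smallest valid adjustment set.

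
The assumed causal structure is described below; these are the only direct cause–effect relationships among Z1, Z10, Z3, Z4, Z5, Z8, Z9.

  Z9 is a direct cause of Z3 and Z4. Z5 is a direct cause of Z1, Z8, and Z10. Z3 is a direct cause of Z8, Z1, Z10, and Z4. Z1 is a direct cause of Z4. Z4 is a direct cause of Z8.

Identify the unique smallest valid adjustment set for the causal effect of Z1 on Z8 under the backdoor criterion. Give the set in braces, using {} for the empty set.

Variables eligible for adjustment (non-descendants of Z1, excluding Z1 and Z8): {Z10, Z3, Z5, Z9}.
Backdoor paths from Z1 to Z8:
  P1: Z1 <- Z5 -> Z10 <- Z3 <- Z9 -> Z4 -> Z8
  P2: Z1 <- Z5 -> Z10 <- Z3 -> Z4 -> Z8
  P3: Z1 <- Z5 -> Z10 <- Z3 -> Z8
  P4: Z1 <- Z5 -> Z8
  P5: Z1 <- Z3 <- Z9 -> Z4 -> Z8
  P6: Z1 <- Z3 -> Z10 <- Z5 -> Z8
  P7: Z1 <- Z3 -> Z4 -> Z8
  P8: Z1 <- Z3 -> Z8
The empty set is not sufficient: P4 (Z1 <- Z5 -> Z8) has no collider blocking it and no conditioned non-collider, so it is open.
Try {Z3, Z5}:
  P1: blocked at fork node Z5 ∈ conditioning set.
  P2: blocked at fork node Z5 ∈ conditioning set.
  P3: blocked at fork node Z5 ∈ conditioning set.
  P4: blocked at fork node Z5 ∈ conditioning set.
  P5: blocked at chain node Z3 ∈ conditioning set.
  P6: blocked at fork node Z3 ∈ conditioning set.
  P7: blocked at fork node Z3 ∈ conditioning set.
  P8: blocked at fork node Z3 ∈ conditioning set.
{Z3, Z5} contains no descendant of Z1 and blocks every backdoor path.
Every element of {Z3, Z5} is needed (dropping Z3 leaves P5 open; dropping Z5 leaves P4 open), so no proper subset is valid.
Among all size-2 subsets of the eligible variables, only {Z3, Z5} blocks every backdoor path, so it is the unique smallest valid adjustment set.

{Z3, Z5}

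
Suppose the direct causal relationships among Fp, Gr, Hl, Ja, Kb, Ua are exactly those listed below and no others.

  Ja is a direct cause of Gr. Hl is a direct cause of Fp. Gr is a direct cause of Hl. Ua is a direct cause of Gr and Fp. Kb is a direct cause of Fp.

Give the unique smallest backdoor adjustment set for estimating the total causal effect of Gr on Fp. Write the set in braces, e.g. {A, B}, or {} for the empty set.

{Ua}

Variables eligible for adjustment (non-descendants of Gr, excluding Gr and Fp): {Ja, Kb, Ua}.
Backdoor paths from Gr to Fp:
  P1: Gr <- Ua -> Fp
The empty set is not sufficient: P1 (Gr <- Ua -> Fp) has no collider blocking it and no conditioned non-collider, so it is open.
Try {Ua}:
  P1: blocked at fork node Ua ∈ conditioning set.
{Ua} contains no descendant of Gr and blocks every backdoor path.
No other singleton works — e.g. {Kb} leaves P1 open — so {Ua} is the unique smallest valid adjustment set.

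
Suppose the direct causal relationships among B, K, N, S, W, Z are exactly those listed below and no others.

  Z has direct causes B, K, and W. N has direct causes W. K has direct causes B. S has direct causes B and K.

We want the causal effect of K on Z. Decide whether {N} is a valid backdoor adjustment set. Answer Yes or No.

Backdoor paths from K to Z (paths whose first edge points into K):
  P1: K <- B -> Z
Condition 1 (no descendant of K in the set): holds — descendants of K are {S, Z}; none are in {N}.
Condition 2 (every backdoor path blocked by {N}):
  P1: open — no interior node is in the conditioning set.
{N} does not satisfy the backdoor criterion.

No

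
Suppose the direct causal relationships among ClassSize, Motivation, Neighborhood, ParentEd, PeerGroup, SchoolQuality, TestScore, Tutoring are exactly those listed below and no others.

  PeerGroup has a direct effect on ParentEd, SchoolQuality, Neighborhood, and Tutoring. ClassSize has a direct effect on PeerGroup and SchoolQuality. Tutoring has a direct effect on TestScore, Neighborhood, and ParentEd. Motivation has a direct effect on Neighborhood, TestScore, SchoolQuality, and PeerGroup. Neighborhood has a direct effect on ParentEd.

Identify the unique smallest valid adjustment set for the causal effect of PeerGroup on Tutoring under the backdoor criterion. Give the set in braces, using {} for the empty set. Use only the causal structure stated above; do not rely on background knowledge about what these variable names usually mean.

{}

Variables eligible for adjustment (non-descendants of PeerGroup, excluding PeerGroup and Tutoring): {ClassSize, Motivation}.
Backdoor paths from PeerGroup to Tutoring:
  P1: PeerGroup <- Motivation -> Neighborhood <- Tutoring
  P2: PeerGroup <- Motivation -> Neighborhood -> ParentEd <- Tutoring
  P3: PeerGroup <- Motivation -> TestScore <- Tutoring
  P4: PeerGroup <- ClassSize -> SchoolQuality <- Motivation -> Neighborhood <- Tutoring
  P5: PeerGroup <- ClassSize -> SchoolQuality <- Motivation -> Neighborhood -> ParentEd <- Tutoring
  P6: PeerGroup <- ClassSize -> SchoolQuality <- Motivation -> TestScore <- Tutoring
Each backdoor path contains an unconditioned collider, so every path is already blocked with the empty conditioning set:
  P1: blocked at collider Neighborhood (neither it nor any descendant is in the conditioning set).
  P2: blocked at collider ParentEd (neither it nor any descendant is in the conditioning set).
  P3: blocked at collider TestScore (neither it nor any descendant is in the conditioning set).
  P4: blocked at collider SchoolQuality (neither it nor any descendant is in the conditioning set).
  P5: blocked at collider SchoolQuality (neither it nor any descendant is in the conditioning set).
  P6: blocked at collider SchoolQuality (neither it nor any descendant is in the conditioning set).
The empty set is therefore the unique smallest valid set.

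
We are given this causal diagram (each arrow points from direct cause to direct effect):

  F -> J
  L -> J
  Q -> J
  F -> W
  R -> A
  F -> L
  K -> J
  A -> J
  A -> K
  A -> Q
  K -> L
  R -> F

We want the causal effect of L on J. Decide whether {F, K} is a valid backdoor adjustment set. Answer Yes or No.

Yes

Backdoor paths from L to J (paths whose first edge points into L):
  P1: L <- F <- R -> A -> Q -> J
  P2: L <- F <- R -> A -> K -> J
  P3: L <- F <- R -> A -> J
  P4: L <- F -> J
  P5: L <- K <- A <- R -> F -> J
  P6: L <- K <- A -> Q -> J
  P7: L <- K <- A -> J
  P8: L <- K -> J
Condition 1 (no descendant of L in the set): holds — descendants of L are {J}; none are in {F, K}.
Condition 2 (every backdoor path blocked by {F, K}):
  P1: blocked at chain node F ∈ conditioning set.
  P2: blocked at chain node F ∈ conditioning set.
  P3: blocked at chain node F ∈ conditioning set.
  P4: blocked at fork node F ∈ conditioning set.
  P5: blocked at chain node K ∈ conditioning set.
  P6: blocked at chain node K ∈ conditioning set.
  P7: blocked at chain node K ∈ conditioning set.
  P8: blocked at fork node K ∈ conditioning set.
{F, K} satisfies the backdoor criterion.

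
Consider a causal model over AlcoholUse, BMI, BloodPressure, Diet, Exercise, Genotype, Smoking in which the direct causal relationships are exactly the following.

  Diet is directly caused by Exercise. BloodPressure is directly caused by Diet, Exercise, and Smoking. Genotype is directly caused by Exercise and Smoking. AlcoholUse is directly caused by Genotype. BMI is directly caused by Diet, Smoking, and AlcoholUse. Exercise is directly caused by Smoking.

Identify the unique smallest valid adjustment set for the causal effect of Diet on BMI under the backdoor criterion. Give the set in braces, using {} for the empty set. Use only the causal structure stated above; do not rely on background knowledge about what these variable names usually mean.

Variables eligible for adjustment (non-descendants of Diet, excluding Diet and BMI): {AlcoholUse, Exercise, Genotype, Smoking}.
Backdoor paths from Diet to BMI:
  P1: Diet <- Exercise <- Smoking -> Genotype -> AlcoholUse -> BMI
  P2: Diet <- Exercise <- Smoking -> BMI
  P3: Diet <- Exercise -> Genotype <- Smoking -> BMI
  P4: Diet <- Exercise -> Genotype -> AlcoholUse -> BMI
  P5: Diet <- Exercise -> BloodPressure <- Smoking -> Genotype -> AlcoholUse -> BMI
  P6: Diet <- Exercise -> BloodPressure <- Smoking -> BMI
The empty set is not sufficient: P1 (Diet <- Exercise <- Smoking -> Genotype -> AlcoholUse -> BMI) has no collider blocking it and no conditioned non-collider, so it is open.
Try {Exercise}:
  P1: blocked at chain node Exercise ∈ conditioning set.
  P2: blocked at chain node Exercise ∈ conditioning set.
  P3: blocked at fork node Exercise ∈ conditioning set.
  P4: blocked at fork node Exercise ∈ conditioning set.
  P5: blocked at fork node Exercise ∈ conditioning set.
  P6: blocked at fork node Exercise ∈ conditioning set.
{Exercise} contains no descendant of Diet and blocks every backdoor path.
No other singleton works — e.g. {Smoking} leaves P4 open — so {Exercise} is the unique smallest valid adjustment set.

{Exercise}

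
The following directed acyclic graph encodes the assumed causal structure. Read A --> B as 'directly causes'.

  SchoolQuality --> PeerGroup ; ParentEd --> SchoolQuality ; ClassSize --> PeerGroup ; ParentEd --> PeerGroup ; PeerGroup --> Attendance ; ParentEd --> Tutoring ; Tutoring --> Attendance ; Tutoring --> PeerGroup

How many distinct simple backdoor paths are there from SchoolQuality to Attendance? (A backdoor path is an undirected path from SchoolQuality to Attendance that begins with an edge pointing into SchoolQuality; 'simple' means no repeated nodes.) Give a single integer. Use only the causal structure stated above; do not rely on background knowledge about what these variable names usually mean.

4

A backdoor path from SchoolQuality to Attendance is any simple undirected path whose first edge points into SchoolQuality (i.e. leaves SchoolQuality via a parent).
Parents of SchoolQuality: {ParentEd}.
Enumerating:
  P1: SchoolQuality <- ParentEd -> Tutoring -> PeerGroup -> Attendance
  P2: SchoolQuality <- ParentEd -> Tutoring -> Attendance
  P3: SchoolQuality <- ParentEd -> PeerGroup <- Tutoring -> Attendance
  P4: SchoolQuality <- ParentEd -> PeerGroup -> Attendance
That exhausts the simple backdoor paths. Count: 4.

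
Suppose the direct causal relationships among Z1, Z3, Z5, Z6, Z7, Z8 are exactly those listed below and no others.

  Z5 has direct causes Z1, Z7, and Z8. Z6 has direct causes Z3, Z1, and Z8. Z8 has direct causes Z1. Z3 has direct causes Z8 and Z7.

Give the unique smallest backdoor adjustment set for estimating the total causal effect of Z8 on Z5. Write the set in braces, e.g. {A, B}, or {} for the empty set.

{Z1}

Variables eligible for adjustment (non-descendants of Z8, excluding Z8 and Z5): {Z1, Z7}.
Backdoor paths from Z8 to Z5:
  P1: Z8 <- Z1 -> Z6 <- Z3 <- Z7 -> Z5
  P2: Z8 <- Z1 -> Z5
The empty set is not sufficient: P2 (Z8 <- Z1 -> Z5) has no collider blocking it and no conditioned non-collider, so it is open.
Try {Z1}:
  P1: blocked at fork node Z1 ∈ conditioning set.
  P2: blocked at fork node Z1 ∈ conditioning set.
{Z1} contains no descendant of Z8 and blocks every backdoor path.
No other singleton works — e.g. {Z7} leaves P2 open — so {Z1} is the unique smallest valid adjustment set.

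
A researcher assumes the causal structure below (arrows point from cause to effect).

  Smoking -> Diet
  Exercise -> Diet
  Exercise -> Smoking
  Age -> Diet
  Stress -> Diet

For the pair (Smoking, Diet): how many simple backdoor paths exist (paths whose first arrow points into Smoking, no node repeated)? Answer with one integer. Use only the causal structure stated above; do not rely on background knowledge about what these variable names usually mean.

A backdoor path from Smoking to Diet is any simple undirected path whose first edge points into Smoking (i.e. leaves Smoking via a parent).
Parents of Smoking: {Exercise}.
Enumerating:
  P1: Smoking <- Exercise -> Diet
That exhausts the simple backdoor paths. Count: 1.

1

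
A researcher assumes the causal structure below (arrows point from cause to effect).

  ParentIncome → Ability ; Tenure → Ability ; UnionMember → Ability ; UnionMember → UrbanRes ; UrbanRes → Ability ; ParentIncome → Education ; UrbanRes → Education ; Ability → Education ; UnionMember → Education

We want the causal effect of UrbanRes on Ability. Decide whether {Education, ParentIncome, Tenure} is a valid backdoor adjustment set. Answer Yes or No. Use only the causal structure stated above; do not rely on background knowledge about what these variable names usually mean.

No

Backdoor paths from UrbanRes to Ability (paths whose first edge points into UrbanRes):
  P1: UrbanRes <- UnionMember -> Ability
  P2: UrbanRes <- UnionMember -> Education <- ParentIncome -> Ability
  P3: UrbanRes <- UnionMember -> Education <- Ability
Condition 1 (no descendant of UrbanRes in the set): FAILS — Education is a descendant of UrbanRes.
Condition 2 (every backdoor path blocked by {Education, ParentIncome, Tenure}):
  P1: open — no interior node is in the conditioning set.
  P2: blocked at fork node ParentIncome ∈ conditioning set.
  P3: open — collider(s) Education are conditioned on (or have a conditioned descendant) and no non-collider on the path is in the set.
{Education, ParentIncome, Tenure} does not satisfy the backdoor criterion.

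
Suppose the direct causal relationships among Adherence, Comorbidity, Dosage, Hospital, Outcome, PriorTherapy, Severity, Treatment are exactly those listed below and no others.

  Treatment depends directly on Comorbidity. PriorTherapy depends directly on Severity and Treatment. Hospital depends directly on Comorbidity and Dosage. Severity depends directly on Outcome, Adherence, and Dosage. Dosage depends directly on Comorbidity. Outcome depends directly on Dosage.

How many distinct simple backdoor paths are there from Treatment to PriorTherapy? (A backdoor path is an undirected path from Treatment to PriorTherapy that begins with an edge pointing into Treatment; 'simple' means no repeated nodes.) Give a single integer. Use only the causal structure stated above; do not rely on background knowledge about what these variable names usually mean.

4

A backdoor path from Treatment to PriorTherapy is any simple undirected path whose first edge points into Treatment (i.e. leaves Treatment via a parent).
Parents of Treatment: {Comorbidity}.
Enumerating:
  P1: Treatment <- Comorbidity -> Dosage -> Outcome -> Severity -> PriorTherapy
  P2: Treatment <- Comorbidity -> Dosage -> Severity -> PriorTherapy
  P3: Treatment <- Comorbidity -> Hospital <- Dosage -> Outcome -> Severity -> PriorTherapy
  P4: Treatment <- Comorbidity -> Hospital <- Dosage -> Severity -> PriorTherapy
That exhausts the simple backdoor paths. Count: 4.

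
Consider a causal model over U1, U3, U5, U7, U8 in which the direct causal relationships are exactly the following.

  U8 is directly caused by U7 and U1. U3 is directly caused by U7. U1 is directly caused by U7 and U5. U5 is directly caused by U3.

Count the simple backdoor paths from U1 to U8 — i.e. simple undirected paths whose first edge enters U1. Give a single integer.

A backdoor path from U1 to U8 is any simple undirected path whose first edge points into U1 (i.e. leaves U1 via a parent).
Parents of U1: {U5, U7}.
Enumerating:
  P1: U1 <- U7 -> U8
  P2: U1 <- U5 <- U3 <- U7 -> U8
That exhausts the simple backdoor paths. Count: 2.

2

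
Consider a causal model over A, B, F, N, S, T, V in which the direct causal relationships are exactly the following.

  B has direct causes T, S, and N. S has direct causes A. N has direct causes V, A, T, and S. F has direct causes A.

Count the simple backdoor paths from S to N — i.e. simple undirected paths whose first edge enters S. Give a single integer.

A backdoor path from S to N is any simple undirected path whose first edge points into S (i.e. leaves S via a parent).
Parents of S: {A}.
Enumerating:
  P1: S <- A -> N
That exhausts the simple backdoor paths. Count: 1.

1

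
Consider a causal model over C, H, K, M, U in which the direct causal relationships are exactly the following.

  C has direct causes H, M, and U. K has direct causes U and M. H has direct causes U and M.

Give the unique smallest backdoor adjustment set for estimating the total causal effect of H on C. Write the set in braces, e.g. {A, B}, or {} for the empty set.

{M, U}

Variables eligible for adjustment (non-descendants of H, excluding H and C): {K, M, U}.
Backdoor paths from H to C:
  P1: H <- U -> K <- M -> C
  P2: H <- U -> C
  P3: H <- M -> K <- U -> C
  P4: H <- M -> C
The empty set is not sufficient: P2 (H <- U -> C) has no collider blocking it and no conditioned non-collider, so it is open.
Try {M, U}:
  P1: blocked at fork node U ∈ conditioning set.
  P2: blocked at fork node U ∈ conditioning set.
  P3: blocked at fork node M ∈ conditioning set.
  P4: blocked at fork node M ∈ conditioning set.
{M, U} contains no descendant of H and blocks every backdoor path.
Every element of {M, U} is needed (dropping M leaves P4 open; dropping U leaves P2 open), so no proper subset is valid.
Among all size-2 subsets of the eligible variables, only {M, U} blocks every backdoor path, so it is the unique smallest valid adjustment set.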